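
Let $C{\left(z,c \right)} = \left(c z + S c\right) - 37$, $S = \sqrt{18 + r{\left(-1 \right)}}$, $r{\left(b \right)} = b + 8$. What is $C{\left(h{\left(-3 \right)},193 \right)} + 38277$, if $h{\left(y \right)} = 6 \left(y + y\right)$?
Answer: $32257$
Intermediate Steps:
$r{\left(b \right)} = 8 + b$
$h{\left(y \right)} = 12 y$ ($h{\left(y \right)} = 6 \cdot 2 y = 12 y$)
$S = 5$ ($S = \sqrt{18 + \left(8 - 1\right)} = \sqrt{18 + 7} = \sqrt{25} = 5$)
$C{\left(z,c \right)} = -37 + 5 c + c z$ ($C{\left(z,c \right)} = \left(c z + 5 c\right) - 37 = \left(5 c + c z\right) - 37 = -37 + 5 c + c z$)
$C{\left(h{\left(-3 \right)},193 \right)} + 38277 = \left(-37 + 5 \cdot 193 + 193 \cdot 12 \left(-3\right)\right) + 38277 = \left(-37 + 965 + 193 \left(-36\right)\right) + 38277 = \left(-37 + 965 - 6948\right) + 38277 = -6020 + 38277 = 32257$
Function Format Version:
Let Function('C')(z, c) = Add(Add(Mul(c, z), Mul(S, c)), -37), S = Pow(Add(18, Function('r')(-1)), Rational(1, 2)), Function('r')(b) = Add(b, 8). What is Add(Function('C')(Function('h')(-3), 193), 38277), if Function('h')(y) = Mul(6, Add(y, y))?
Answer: 32257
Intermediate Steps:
Function('r')(b) = Add(8, b)
Function('h')(y) = Mul(12, y) (Function('h')(y) = Mul(6, Mul(2, y)) = Mul(12, y))
S = 5 (S = Pow(Add(18, Add(8, -1)), Rational(1, 2)) = Pow(Add(18, 7), Rational(1, 2)) = Pow(25, Rational(1, 2)) = 5)
Function('C')(z, c) = Add(-37, Mul(5, c), Mul(c, z)) (Function('C')(z, c) = Add(Add(Mul(c, z), Mul(5, c)), -37) = Add(Add(Mul(5, c), Mul(c, z)), -37) = Add(-37, Mul(5, c), Mul(c, z)))
Add(Function('C')(Function('h')(-3), 193), 38277) = Add(Add(-37, Mul(5, 193), Mul(193, Mul(12, -3))), 38277) = Add(Add(-37, 965, Mul(193, -36)), 38277) = Add(Add(-37, 965, -6948), 38277) = Add(-6020, 38277) = 32257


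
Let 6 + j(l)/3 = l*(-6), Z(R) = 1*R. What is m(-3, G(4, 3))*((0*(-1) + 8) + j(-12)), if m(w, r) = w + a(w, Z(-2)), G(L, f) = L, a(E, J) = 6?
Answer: 618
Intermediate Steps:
Z(R) = R
j(l) = -18 - 18*l (j(l) = -18 + 3*(l*(-6)) = -18 + 3*(-6*l) = -18 - 18*l)
m(w, r) = 6 + w (m(w, r) = w + 6 = 6 + w)
m(-3, G(4, 3))*((0*(-1) + 8) + j(-12)) = (6 - 3)*((0*(-1) + 8) + (-18 - 18*(-12))) = 3*((0 + 8) + (-18 + 216)) = 3*(8 + 198) = 3*206 = 618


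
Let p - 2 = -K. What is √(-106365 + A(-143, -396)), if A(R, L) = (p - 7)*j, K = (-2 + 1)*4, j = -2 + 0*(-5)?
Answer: I*√106363 ≈ 326.13*I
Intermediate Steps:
j = -2 (j = -2 + 0 = -2)
K = -4 (K = -1*4 = -4)
p = 6 (p = 2 - 1*(-4) = 2 + 4 = 6)
A(R, L) = 2 (A(R, L) = (6 - 7)*(-2) = -1*(-2) = 2)
√(-106365 + A(-143, -396)) = √(-106365 + 2) = √(-106363) = I*√106363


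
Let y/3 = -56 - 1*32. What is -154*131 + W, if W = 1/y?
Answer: -5325937/264 ≈ -20174.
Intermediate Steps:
y = -264 (y = 3*(-56 - 1*32) = 3*(-56 - 32) = 3*(-88) = -264)
W = -1/264 (W = 1/(-264) = -1/264 ≈ -0.0037879)
-154*131 + W = -154*131 - 1/264 = -20174 - 1/264 = -5325937/264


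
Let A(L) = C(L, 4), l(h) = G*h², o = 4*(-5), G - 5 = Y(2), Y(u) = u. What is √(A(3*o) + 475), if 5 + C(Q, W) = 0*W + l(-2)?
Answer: √498 ≈ 22.316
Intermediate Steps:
G = 7 (G = 5 + 2 = 7)
o = -20
l(h) = 7*h²
C(Q, W) = 23 (C(Q, W) = -5 + (0*W + 7*(-2)²) = -5 + (0 + 7*4) = -5 + (0 + 28) = -5 + 28 = 23)
A(L) = 23
√(A(3*o) + 475) = √(23 + 475) = √498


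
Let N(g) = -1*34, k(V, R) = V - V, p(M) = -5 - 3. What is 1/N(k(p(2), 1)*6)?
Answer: -1/34 ≈ -0.029412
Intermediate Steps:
p(M) = -8
k(V, R) = 0
N(g) = -34
1/N(k(p(2), 1)*6) = 1/(-34) = -1/34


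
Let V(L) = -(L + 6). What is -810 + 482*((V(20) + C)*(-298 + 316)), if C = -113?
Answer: -1206774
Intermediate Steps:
V(L) = -6 - L (V(L) = -(6 + L) = -6 - L)
-810 + 482*((V(20) + C)*(-298 + 316)) = -810 + 482*(((-6 - 1*20) - 113)*(-298 + 316)) = -810 + 482*(((-6 - 20) - 113)*18) = -810 + 482*((-26 - 113)*18) = -810 + 482*(-139*18) = -810 + 482*(-2502) = -810 - 1205964 = -1206774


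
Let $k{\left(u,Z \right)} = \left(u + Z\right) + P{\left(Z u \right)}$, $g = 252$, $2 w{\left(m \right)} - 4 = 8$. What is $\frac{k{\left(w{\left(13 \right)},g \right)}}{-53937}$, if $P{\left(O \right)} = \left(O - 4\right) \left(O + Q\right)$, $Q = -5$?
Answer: $- \frac{2272814}{53937} \approx -42.138$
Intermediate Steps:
$w{\left(m \right)} = 6$ ($w{\left(m \right)} = 2 + \frac{1}{2} \cdot 8 = 2 + 4 = 6$)
$P{\left(O \right)} = \left(-5 + O\right) \left(-4 + O\right)$ ($P{\left(O \right)} = \left(O - 4\right) \left(O - 5\right) = \left(-4 + O\right) \left(-5 + O\right) = \left(-5 + O\right) \left(-4 + O\right)$)
$k{\left(u,Z \right)} = 20 + Z + u + Z^{2} u^{2} - 9 Z u$ ($k{\left(u,Z \right)} = \left(u + Z\right) + \left(20 + \left(Z u\right)^{2} - 9 Z u\right) = \left(Z + u\right) + \left(20 + Z^{2} u^{2} - 9 Z u\right) = 20 + Z + u + Z^{2} u^{2} - 9 Z u$)
$\frac{k{\left(w{\left(13 \right)},g \right)}}{-53937} = \frac{20 + 252 + 6 + 252^{2} \cdot 6^{2} - 2268 \cdot 6}{-53937} = \left(20 + 252 + 6 + 63504 \cdot 36 - 13608\right) \left(- \frac{1}{53937}\right) = \left(20 + 252 + 6 + 2286144 - 13608\right) \left(- \frac{1}{53937}\right) = 2272814 \left(- \frac{1}{53937}\right) = - \frac{2272814}{53937}$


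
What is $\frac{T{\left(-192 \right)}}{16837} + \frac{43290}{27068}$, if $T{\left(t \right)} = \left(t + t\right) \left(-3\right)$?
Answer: $\frac{380028033}{227871958} \approx 1.6677$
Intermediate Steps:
$T{\left(t \right)} = - 6 t$ ($T{\left(t \right)} = 2 t \left(-3\right) = - 6 t$)
$\frac{T{\left(-192 \right)}}{16837} + \frac{43290}{27068} = \frac{\left(-6\right) \left(-192\right)}{16837} + \frac{43290}{27068} = 1152 \cdot \frac{1}{16837} + 43290 \cdot \frac{1}{27068} = \frac{1152}{16837} + \frac{21645}{13534} = \frac{380028033}{227871958}$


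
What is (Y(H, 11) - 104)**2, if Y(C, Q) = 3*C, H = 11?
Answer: 5041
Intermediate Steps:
(Y(H, 11) - 104)**2 = (3*11 - 104)**2 = (33 - 104)**2 = (-71)**2 = 5041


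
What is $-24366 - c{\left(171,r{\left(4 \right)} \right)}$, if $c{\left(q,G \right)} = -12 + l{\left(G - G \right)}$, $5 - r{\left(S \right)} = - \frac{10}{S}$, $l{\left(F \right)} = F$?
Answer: $-24354$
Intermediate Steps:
$r{\left(S \right)} = 5 + \frac{10}{S}$ ($r{\left(S \right)} = 5 - - \frac{10}{S} = 5 + \frac{10}{S}$)
$c{\left(q,G \right)} = -12$ ($c{\left(q,G \right)} = -12 + \left(G - G\right) = -12 + 0 = -12$)
$-24366 - c{\left(171,r{\left(4 \right)} \right)} = -24366 - -12 = -24366 + 12 = -24354$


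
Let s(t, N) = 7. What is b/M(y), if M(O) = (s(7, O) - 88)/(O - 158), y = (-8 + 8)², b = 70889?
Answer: 11200462/81 ≈ 1.3828e+5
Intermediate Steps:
y = 0 (y = 0² = 0)
M(O) = -81/(-158 + O) (M(O) = (7 - 88)/(O - 158) = -81/(-158 + O))
b/M(y) = 70889/((-81/(-158 + 0))) = 70889/((-81/(-158))) = 70889/((-81*(-1/158))) = 70889/(81/158) = 70889*(158/81) = 11200462/81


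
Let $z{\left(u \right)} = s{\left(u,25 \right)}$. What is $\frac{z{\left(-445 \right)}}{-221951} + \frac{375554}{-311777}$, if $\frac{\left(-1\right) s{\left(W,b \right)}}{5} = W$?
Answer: $- \frac{84048289679}{69199216927} \approx -1.2146$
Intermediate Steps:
$s{\left(W,b \right)} = - 5 W$
$z{\left(u \right)} = - 5 u$
$\frac{z{\left(-445 \right)}}{-221951} + \frac{375554}{-311777} = \frac{\left(-5\right) \left(-445\right)}{-221951} + \frac{375554}{-311777} = 2225 \left(- \frac{1}{221951}\right) + 375554 \left(- \frac{1}{311777}\right) = - \frac{2225}{221951} - \frac{375554}{311777} = - \frac{84048289679}{69199216927}$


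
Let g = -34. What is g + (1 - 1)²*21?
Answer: -34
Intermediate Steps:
g + (1 - 1)²*21 = -34 + (1 - 1)²*21 = -34 + 0²*21 = -34 + 0*21 = -34 + 0 = -34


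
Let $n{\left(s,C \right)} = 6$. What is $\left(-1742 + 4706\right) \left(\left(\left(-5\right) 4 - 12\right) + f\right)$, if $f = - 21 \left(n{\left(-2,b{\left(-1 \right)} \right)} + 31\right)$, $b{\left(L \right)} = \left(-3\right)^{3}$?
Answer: $-2397876$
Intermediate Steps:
$b{\left(L \right)} = -27$
$f = -777$ ($f = - 21 \left(6 + 31\right) = \left(-21\right) 37 = -777$)
$\left(-1742 + 4706\right) \left(\left(\left(-5\right) 4 - 12\right) + f\right) = \left(-1742 + 4706\right) \left(\left(\left(-5\right) 4 - 12\right) - 777\right) = 2964 \left(\left(-20 - 12\right) - 777\right) = 2964 \left(-32 - 777\right) = 2964 \left(-809\right) = -2397876$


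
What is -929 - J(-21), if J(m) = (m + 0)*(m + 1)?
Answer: -1349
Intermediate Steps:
J(m) = m*(1 + m)
-929 - J(-21) = -929 - (-21)*(1 - 21) = -929 - (-21)*(-20) = -929 - 1*420 = -929 - 420 = -1349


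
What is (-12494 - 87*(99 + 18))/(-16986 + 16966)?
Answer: 22673/20 ≈ 1133.7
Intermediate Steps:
(-12494 - 87*(99 + 18))/(-16986 + 16966) = (-12494 - 87*117)/(-20) = (-12494 - 10179)*(-1/20) = -22673*(-1/20) = 22673/20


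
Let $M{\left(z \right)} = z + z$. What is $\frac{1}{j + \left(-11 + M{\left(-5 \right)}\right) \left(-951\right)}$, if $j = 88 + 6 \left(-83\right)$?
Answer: $\frac{1}{19561} \approx 5.1122 \cdot 10^{-5}$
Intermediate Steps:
$j = -410$ ($j = 88 - 498 = -410$)
$M{\left(z \right)} = 2 z$
$\frac{1}{j + \left(-11 + M{\left(-5 \right)}\right) \left(-951\right)} = \frac{1}{-410 + \left(-11 + 2 \left(-5\right)\right) \left(-951\right)} = \frac{1}{-410 + \left(-11 - 10\right) \left(-951\right)} = \frac{1}{-410 - -19971} = \frac{1}{-410 + 19971} = \frac{1}{19561}$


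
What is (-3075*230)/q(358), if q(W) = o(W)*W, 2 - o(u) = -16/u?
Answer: -117875/122 ≈ -966.19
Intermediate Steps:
o(u) = 2 + 16/u (o(u) = 2 - (-16)/u = 2 + 16/u)
q(W) = W*(2 + 16/W) (q(W) = (2 + 16/W)*W = W*(2 + 16/W))
(-3075*230)/q(358) = (-3075*230)/(16 + 2*358) = -707250/(16 + 716) = -707250/732 = -707250*1/732 = -117875/122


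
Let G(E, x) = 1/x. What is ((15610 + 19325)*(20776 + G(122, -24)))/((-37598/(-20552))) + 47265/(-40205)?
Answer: 10904186733464711/27484138 ≈ 3.9674e+8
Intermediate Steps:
((15610 + 19325)*(20776 + G(122, -24)))/((-37598/(-20552))) + 47265/(-40205) = ((15610 + 19325)*(20776 + 1/(-24)))/((-37598/(-20552))) + 47265/(-40205) = (34935*(20776 - 1/24))/((-37598*(-1/20552))) + 47265*(-1/40205) = (34935*(498623/24))/(18799/10276) - 9453/8041 = (5806464835/8)*(10276/18799) - 9453/8041 = 14916808161115/37598 - 9453/8041 = 10904186733464711/27484138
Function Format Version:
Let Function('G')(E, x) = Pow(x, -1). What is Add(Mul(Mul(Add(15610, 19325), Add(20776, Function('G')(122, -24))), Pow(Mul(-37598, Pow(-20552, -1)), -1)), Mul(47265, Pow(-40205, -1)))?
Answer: Rational(10904186733464711, 27484138) ≈ 3.9674e+8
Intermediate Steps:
Add(Mul(Mul(Add(15610, 19325), Add(20776, Function('G')(122, -24))), Pow(Mul(-37598, Pow(-20552, -1)), -1)), Mul(47265, Pow(-40205, -1))) = Add(Mul(Mul(Add(15610, 19325), Add(20776, Pow(-24, -1))), Pow(Mul(-37598, Pow(-20552, -1)), -1)), Mul(47265, Pow(-40205, -1))) = Add(Mul(Mul(34935, Add(20776, Rational(-1, 24))), Pow(Mul(-37598, Rational(-1, 20552)), -1)), Mul(47265, Rational(-1, 40205))) = Add(Mul(Mul(34935, Rational(498623, 24)), Pow(Rational(18799, 10276), -1)), Rational(-9453, 8041)) = Add(Mul(Rational(5806464835, 8), Rational(10276, 18799)), Rational(-9453, 8041)) = Add(Rational(14916808161115, 37598), Rational(-9453, 8041)) = Rational(10904186733464711, 27484138)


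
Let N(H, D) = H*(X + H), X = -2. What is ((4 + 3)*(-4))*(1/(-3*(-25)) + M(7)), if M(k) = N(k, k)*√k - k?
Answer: 14672/75 - 980*√7 ≈ -2397.2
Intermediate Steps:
N(H, D) = H*(-2 + H)
M(k) = -k + k^(3/2)*(-2 + k) (M(k) = (k*(-2 + k))*√k - k = k^(3/2)*(-2 + k) - k = -k + k^(3/2)*(-2 + k))
((4 + 3)*(-4))*(1/(-3*(-25)) + M(7)) = ((4 + 3)*(-4))*(1/(-3*(-25)) + (-1*7 + 7^(3/2)*(-2 + 7))) = (7*(-4))*(1/75 + (-7 + (7*√7)*5)) = -28*(1/75 + (-7 + 35*√7)) = -28*(-524/75 + 35*√7) = 14672/75 - 980*√7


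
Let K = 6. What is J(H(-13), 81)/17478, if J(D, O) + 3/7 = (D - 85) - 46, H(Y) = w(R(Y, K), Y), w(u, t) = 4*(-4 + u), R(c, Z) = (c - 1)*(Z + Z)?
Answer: -956/20391 ≈ -0.046883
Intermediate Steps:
R(c, Z) = 2*Z*(-1 + c) (R(c, Z) = (-1 + c)*(2*Z) = 2*Z*(-1 + c))
w(u, t) = -16 + 4*u
H(Y) = -64 + 48*Y (H(Y) = -16 + 4*(2*6*(-1 + Y)) = -16 + 4*(-12 + 12*Y) = -16 + (-48 + 48*Y) = -64 + 48*Y)
J(D, O) = -920/7 + D (J(D, O) = -3/7 + ((D - 85) - 46) = -3/7 + ((-85 + D) - 46) = -3/7 + (-131 + D) = -920/7 + D)
J(H(-13), 81)/17478 = (-920/7 + (-64 + 48*(-13)))/17478 = (-920/7 + (-64 - 624))*(1/17478) = (-920/7 - 688)*(1/17478) = -5736/7*1/17478 = -956/20391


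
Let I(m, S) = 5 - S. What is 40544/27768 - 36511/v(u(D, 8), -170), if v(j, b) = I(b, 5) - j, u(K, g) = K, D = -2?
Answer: -126719545/6942 ≈ -18254.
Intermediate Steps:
v(j, b) = -j (v(j, b) = (5 - 1*5) - j = (5 - 5) - j = 0 - j = -j)
40544/27768 - 36511/v(u(D, 8), -170) = 40544/27768 - 36511/((-1*(-2))) = 40544*(1/27768) - 36511/2 = 5068/3471 - 36511*½ = 5068/3471 - 36511/2 = -126719545/6942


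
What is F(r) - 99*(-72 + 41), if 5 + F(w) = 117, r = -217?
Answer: 3181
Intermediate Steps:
F(w) = 112 (F(w) = -5 + 117 = 112)
F(r) - 99*(-72 + 41) = 112 - 99*(-72 + 41) = 112 - 99*(-31) = 112 - 1*(-3069) = 112 + 3069 = 3181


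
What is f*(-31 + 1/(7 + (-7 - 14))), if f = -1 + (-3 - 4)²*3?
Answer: -31755/7 ≈ -4536.4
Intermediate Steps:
f = 146 (f = -1 + (-7)²*3 = -1 + 49*3 = -1 + 147 = 146)
f*(-31 + 1/(7 + (-7 - 14))) = 146*(-31 + 1/(7 + (-7 - 14))) = 146*(-31 + 1/(7 - 21)) = 146*(-31 + 1/(-14)) = 146*(-31 - 1/14) = 146*(-435/14) = -31755/7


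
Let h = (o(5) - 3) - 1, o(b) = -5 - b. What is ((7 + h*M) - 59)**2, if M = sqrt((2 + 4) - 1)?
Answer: 3684 + 1456*sqrt(5) ≈ 6939.7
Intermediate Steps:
M = sqrt(5) (M = sqrt(6 - 1) = sqrt(5) ≈ 2.2361)
h = -14 (h = ((-5 - 1*5) - 3) - 1 = ((-5 - 5) - 3) - 1 = (-10 - 3) - 1 = -13 - 1 = -14)
((7 + h*M) - 59)**2 = ((7 - 14*sqrt(5)) - 59)**2 = (-52 - 14*sqrt(5))**2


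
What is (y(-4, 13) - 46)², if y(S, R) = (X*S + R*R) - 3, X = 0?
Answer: 14400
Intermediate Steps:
y(S, R) = -3 + R² (y(S, R) = (0*S + R*R) - 3 = (0 + R²) - 3 = R² - 3 = -3 + R²)
(y(-4, 13) - 46)² = ((-3 + 13²) - 46)² = ((-3 + 169) - 46)² = (166 - 46)² = 120² = 14400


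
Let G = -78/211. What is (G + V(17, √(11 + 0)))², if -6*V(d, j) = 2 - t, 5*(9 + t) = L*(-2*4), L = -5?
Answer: 134689/178084 ≈ 0.75632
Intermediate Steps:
G = -78/211 (G = -78*1/211 = -78/211 ≈ -0.36967)
t = -1 (t = -9 + (-(-10)*4)/5 = -9 + (-5*(-8))/5 = -9 + (⅕)*40 = -9 + 8 = -1)
V(d, j) = -½ (V(d, j) = -(2 - 1*(-1))/6 = -(2 + 1)/6 = -⅙*3 = -½)
(G + V(17, √(11 + 0)))² = (-78/211 - ½)² = (-367/422)² = 134689/178084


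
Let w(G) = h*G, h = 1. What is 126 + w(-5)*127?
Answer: -509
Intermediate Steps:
w(G) = G (w(G) = 1*G = G)
126 + w(-5)*127 = 126 - 5*127 = 126 - 635 = -509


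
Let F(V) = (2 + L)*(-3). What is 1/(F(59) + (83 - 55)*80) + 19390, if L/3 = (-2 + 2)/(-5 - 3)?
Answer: 43317261/2234 ≈ 19390.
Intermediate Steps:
L = 0 (L = 3*((-2 + 2)/(-5 - 3)) = 3*(0/(-8)) = 3*(0*(-⅛)) = 3*0 = 0)
F(V) = -6 (F(V) = (2 + 0)*(-3) = 2*(-3) = -6)
1/(F(59) + (83 - 55)*80) + 19390 = 1/(-6 + (83 - 55)*80) + 19390 = 1/(-6 + 28*80) + 19390 = 1/(-6 + 2240) + 19390 = 1/2234 + 19390 = 43317261/2234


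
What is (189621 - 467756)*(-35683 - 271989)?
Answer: 85574351720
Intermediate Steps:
(189621 - 467756)*(-35683 - 271989) = -278135*(-307672) = 85574351720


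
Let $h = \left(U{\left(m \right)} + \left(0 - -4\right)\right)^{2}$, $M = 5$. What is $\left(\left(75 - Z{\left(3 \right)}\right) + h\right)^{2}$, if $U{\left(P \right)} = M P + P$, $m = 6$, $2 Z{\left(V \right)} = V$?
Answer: $\frac{11202409}{4} \approx 2.8006 \cdot 10^{6}$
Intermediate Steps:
$Z{\left(V \right)} = \frac{V}{2}$
$U{\left(P \right)} = 6 P$ ($U{\left(P \right)} = 5 P + P = 6 P$)
$h = 1600$ ($h = \left(6 \cdot 6 + \left(0 - -4\right)\right)^{2} = \left(36 + \left(0 + 4\right)\right)^{2} = \left(36 + 4\right)^{2} = 40^{2} = 1600$)
$\left(\left(75 - Z{\left(3 \right)}\right) + h\right)^{2} = \left(\left(75 - \frac{1}{2} \cdot 3\right) + 1600\right)^{2} = \left(\left(75 - \frac{3}{2}\right) + 1600\right)^{2} = \left(\frac{147}{2} + 1600\right)^{2} = \left(\frac{3347}{2}\right)^{2} = \frac{11202409}{4}$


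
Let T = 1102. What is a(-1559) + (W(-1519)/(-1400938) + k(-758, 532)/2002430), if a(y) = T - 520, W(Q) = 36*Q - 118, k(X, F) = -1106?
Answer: 37108666143348/63756369985 ≈ 582.04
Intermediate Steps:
W(Q) = -118 + 36*Q
a(y) = 582 (a(y) = 1102 - 520 = 582)
a(-1559) + (W(-1519)/(-1400938) + k(-758, 532)/2002430) = 582 + ((-118 + 36*(-1519))/(-1400938) - 1106/2002430) = 582 + ((-118 - 54684)*(-1/1400938) - 1106*1/2002430) = 582 + (-54802*(-1/1400938) - 553/1001215) = 582 + (2491/63679 - 553/1001215) = 582 + 2458812078/63756369985 = 37108666143348/63756369985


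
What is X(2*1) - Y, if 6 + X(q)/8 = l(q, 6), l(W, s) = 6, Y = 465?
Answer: -465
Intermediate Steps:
X(q) = 0 (X(q) = -48 + 8*6 = -48 + 48 = 0)
X(2*1) - Y = 0 - 1*465 = 0 - 465 = -465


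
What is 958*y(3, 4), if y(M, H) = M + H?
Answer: 6706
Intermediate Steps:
y(M, H) = H + M
958*y(3, 4) = 958*(4 + 3) = 958*7 = 6706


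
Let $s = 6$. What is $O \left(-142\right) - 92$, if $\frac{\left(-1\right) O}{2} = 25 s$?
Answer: $42508$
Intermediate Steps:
$O = -300$ ($O = - 2 \cdot 25 \cdot 6 = \left(-2\right) 150 = -300$)
$O \left(-142\right) - 92 = \left(-300\right) \left(-142\right) - 92 = 42600 - 92 = 42508$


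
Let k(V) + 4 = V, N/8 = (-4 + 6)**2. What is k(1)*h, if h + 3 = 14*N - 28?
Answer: -1251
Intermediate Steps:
N = 32 (N = 8*(-4 + 6)**2 = 8*2**2 = 8*4 = 32)
k(V) = -4 + V
h = 417 (h = -3 + (14*32 - 28) = -3 + (448 - 28) = -3 + 420 = 417)
k(1)*h = (-4 + 1)*417 = -3*417 = -1251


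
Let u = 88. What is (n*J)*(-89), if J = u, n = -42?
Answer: 328944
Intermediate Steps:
J = 88
(n*J)*(-89) = -42*88*(-89) = -3696*(-89) = 328944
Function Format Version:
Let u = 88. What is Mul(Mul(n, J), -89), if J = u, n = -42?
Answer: 328944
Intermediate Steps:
J = 88
Mul(Mul(n, J), -89) = Mul(Mul(-42, 88), -89) = Mul(-3696, -89) = 328944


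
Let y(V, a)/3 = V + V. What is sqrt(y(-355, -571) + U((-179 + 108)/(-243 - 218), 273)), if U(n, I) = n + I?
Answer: I*sqrt(394618766)/461 ≈ 43.091*I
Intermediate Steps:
U(n, I) = I + n
y(V, a) = 6*V (y(V, a) = 3*(V + V) = 3*(2*V) = 6*V)
sqrt(y(-355, -571) + U((-179 + 108)/(-243 - 218), 273)) = sqrt(6*(-355) + (273 + (-179 + 108)/(-243 - 218))) = sqrt(-2130 + (273 - 71/(-461))) = sqrt(-2130 + (273 - 71*(-1/461))) = sqrt(-2130 + (273 + 71/461)) = sqrt(-2130 + 125924/461) = sqrt(-856006/461) = I*sqrt(394618766)/461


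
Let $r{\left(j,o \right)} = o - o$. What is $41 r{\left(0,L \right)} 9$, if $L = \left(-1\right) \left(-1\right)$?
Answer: $0$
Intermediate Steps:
$L = 1$
$r{\left(j,o \right)} = 0$
$41 r{\left(0,L \right)} 9 = 41 \cdot 0 \cdot 9 = 0 \cdot 9 = 0$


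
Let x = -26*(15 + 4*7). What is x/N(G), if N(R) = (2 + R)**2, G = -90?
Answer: -559/3872 ≈ -0.14437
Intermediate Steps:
x = -1118 (x = -26*(15 + 28) = -26*43 = -1118)
x/N(G) = -1118/(2 - 90)**2 = -1118/((-88)**2) = -1118/7744 = -1118*1/7744 = -559/3872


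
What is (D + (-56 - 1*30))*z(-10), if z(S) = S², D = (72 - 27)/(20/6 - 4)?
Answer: -15350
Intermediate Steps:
D = -135/2 (D = 45/(20*(⅙) - 4) = 45/(10/3 - 4) = 45/(-⅔) = 45*(-3/2) = -135/2 ≈ -67.500)
(D + (-56 - 1*30))*z(-10) = (-135/2 + (-56 - 1*30))*(-10)² = (-135/2 + (-56 - 30))*100 = (-135/2 - 86)*100 = -307/2*100 = -15350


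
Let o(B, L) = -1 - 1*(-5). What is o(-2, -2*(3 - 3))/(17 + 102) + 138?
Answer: 16426/119 ≈ 138.03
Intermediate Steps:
o(B, L) = 4 (o(B, L) = -1 + 5 = 4)
o(-2, -2*(3 - 3))/(17 + 102) + 138 = 4/(17 + 102) + 138 = 4/119 + 138 = 16426/119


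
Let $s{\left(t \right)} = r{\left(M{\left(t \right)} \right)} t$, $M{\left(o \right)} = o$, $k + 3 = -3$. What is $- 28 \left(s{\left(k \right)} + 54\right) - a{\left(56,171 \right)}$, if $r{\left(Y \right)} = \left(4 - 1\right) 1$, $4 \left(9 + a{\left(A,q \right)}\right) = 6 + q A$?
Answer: $- \frac{6789}{2} \approx -3394.5$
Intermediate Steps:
$k = -6$ ($k = -3 - 3 = -6$)
$a{\left(A,q \right)} = - \frac{15}{2} + \frac{A q}{4}$ ($a{\left(A,q \right)} = -9 + \frac{6 + q A}{4} = -9 + \frac{6 + A q}{4} = -9 + \left(\frac{3}{2} + \frac{A q}{4}\right) = - \frac{15}{2} + \frac{A q}{4}$)
$r{\left(Y \right)} = 3$ ($r{\left(Y \right)} = 3 \cdot 1 = 3$)
$s{\left(t \right)} = 3 t$
$- 28 \left(s{\left(k \right)} + 54\right) - a{\left(56,171 \right)} = - 28 \left(3 \left(-6\right) + 54\right) - \left(- \frac{15}{2} + \frac{1}{4} \cdot 56 \cdot 171\right) = - 28 \left(-18 + 54\right) - \left(- \frac{15}{2} + 2394\right) = \left(-28\right) 36 - \frac{4773}{2} = -1008 - \frac{4773}{2} = - \frac{6789}{2}$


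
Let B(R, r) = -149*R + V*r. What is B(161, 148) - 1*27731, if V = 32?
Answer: -46984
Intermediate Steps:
B(R, r) = -149*R + 32*r
B(161, 148) - 1*27731 = (-149*161 + 32*148) - 1*27731 = (-23989 + 4736) - 27731 = -19253 - 27731 = -46984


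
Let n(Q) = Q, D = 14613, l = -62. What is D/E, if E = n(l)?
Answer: -14613/62 ≈ -235.69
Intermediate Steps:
E = -62
D/E = 14613/(-62) = 14613*(-1/62) = -14613/62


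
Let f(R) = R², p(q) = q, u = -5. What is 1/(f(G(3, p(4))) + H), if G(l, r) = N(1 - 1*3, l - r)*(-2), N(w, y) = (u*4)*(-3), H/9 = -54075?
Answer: -1/472275 ≈ -2.1174e-6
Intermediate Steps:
H = -486675 (H = 9*(-54075) = -486675)
N(w, y) = 60 (N(w, y) = -5*4*(-3) = -20*(-3) = 60)
G(l, r) = -120 (G(l, r) = 60*(-2) = -120)
1/(f(G(3, p(4))) + H) = 1/((-120)² - 486675) = 1/(14400 - 486675) = 1/(-472275) = -1/472275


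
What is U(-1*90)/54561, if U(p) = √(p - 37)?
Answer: I*√127/54561 ≈ 0.00020655*I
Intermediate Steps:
U(p) = √(-37 + p)
U(-1*90)/54561 = √(-37 - 1*90)/54561 = √(-37 - 90)*(1/54561) = √(-127)*(1/54561) = (I*√127)*(1/54561) = I*√127/54561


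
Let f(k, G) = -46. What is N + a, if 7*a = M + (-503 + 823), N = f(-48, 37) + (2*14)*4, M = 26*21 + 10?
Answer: 1338/7 ≈ 191.14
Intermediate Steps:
M = 556 (M = 546 + 10 = 556)
N = 66 (N = -46 + (2*14)*4 = -46 + 28*4 = -46 + 112 = 66)
a = 876/7 (a = (556 + (-503 + 823))/7 = (556 + 320)/7 = (⅐)*876 = 876/7 ≈ 125.14)
N + a = 66 + 876/7 = 1338/7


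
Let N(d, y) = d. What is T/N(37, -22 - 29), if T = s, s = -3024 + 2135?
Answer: -889/37 ≈ -24.027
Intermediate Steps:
s = -889
T = -889
T/N(37, -22 - 29) = -889/37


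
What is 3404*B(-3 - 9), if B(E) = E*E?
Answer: 490176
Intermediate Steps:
B(E) = E²
3404*B(-3 - 9) = 3404*(-3 - 9)² = 3404*(-12)² = 3404*144 = 490176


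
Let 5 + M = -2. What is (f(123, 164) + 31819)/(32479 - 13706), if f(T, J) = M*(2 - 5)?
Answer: 31840/18773 ≈ 1.6961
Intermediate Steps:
M = -7 (M = -5 - 2 = -7)
f(T, J) = 21 (f(T, J) = -7*(2 - 5) = -7*(-3) = 21)
(f(123, 164) + 31819)/(32479 - 13706) = (21 + 31819)/(32479 - 13706) = 31840/18773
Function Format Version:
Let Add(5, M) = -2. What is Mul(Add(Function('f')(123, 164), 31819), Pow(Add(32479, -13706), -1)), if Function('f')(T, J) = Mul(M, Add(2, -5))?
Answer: Rational(31840, 18773) ≈ 1.6961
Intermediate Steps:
M = -7 (M = Add(-5, -2) = -7)
Function('f')(T, J) = 21 (Function('f')(T, J) = Mul(-7, Add(2, -5)) = Mul(-7, -3) = 21)
Mul(Add(Function('f')(123, 164), 31819), Pow(Add(32479, -13706), -1)) = Mul(Add(21, 31819), Pow(Add(32479, -13706), -1)) = Mul(31840, Pow(18773, -1)) = Mul(31840, Rational(1, 18773)) = Rational(31840, 18773)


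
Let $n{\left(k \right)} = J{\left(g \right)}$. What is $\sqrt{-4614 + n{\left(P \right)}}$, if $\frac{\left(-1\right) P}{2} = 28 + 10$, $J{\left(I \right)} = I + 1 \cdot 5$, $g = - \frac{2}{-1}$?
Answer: $i \sqrt{4607} \approx 67.875 i$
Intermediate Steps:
$g = 2$ ($g = \left(-2\right) \left(-1\right) = 2$)
$J{\left(I \right)} = 5 + I$ ($J{\left(I \right)} = I + 5 = 5 + I$)
$P = -76$ ($P = - 2 \left(28 + 10\right) = \left(-2\right) 38 = -76$)
$n{\left(k \right)} = 7$ ($n{\left(k \right)} = 5 + 2 = 7$)
$\sqrt{-4614 + n{\left(P \right)}} = \sqrt{-4614 + 7} = \sqrt{-4607} = i \sqrt{4607}$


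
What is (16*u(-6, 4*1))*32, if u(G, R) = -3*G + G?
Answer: 6144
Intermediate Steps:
u(G, R) = -2*G
(16*u(-6, 4*1))*32 = (16*(-2*(-6)))*32 = (16*12)*32 = 192*32 = 6144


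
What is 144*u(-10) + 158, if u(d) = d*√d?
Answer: 158 - 1440*I*√10 ≈ 158.0 - 4553.7*I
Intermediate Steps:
u(d) = d^(3/2)
144*u(-10) + 158 = 144*(-10)^(3/2) + 158 = 144*(-10*I*√10) + 158 = -1440*I*√10 + 158 = 158 - 1440*I*√10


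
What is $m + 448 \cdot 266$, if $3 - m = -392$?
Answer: $119563$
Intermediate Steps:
$m = 395$ ($m = 3 - -392 = 3 + 392 = 395$)
$m + 448 \cdot 266 = 395 + 448 \cdot 266 = 395 + 119168 = 119563$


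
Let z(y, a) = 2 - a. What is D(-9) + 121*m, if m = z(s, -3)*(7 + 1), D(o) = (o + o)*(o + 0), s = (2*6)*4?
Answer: 5002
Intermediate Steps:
s = 48 (s = 12*4 = 48)
D(o) = 2*o² (D(o) = (2*o)*o = 2*o²)
m = 40 (m = (2 - 1*(-3))*(7 + 1) = (2 + 3)*8 = 5*8 = 40)
D(-9) + 121*m = 2*(-9)² + 121*40 = 2*81 + 4840 = 162 + 4840 = 5002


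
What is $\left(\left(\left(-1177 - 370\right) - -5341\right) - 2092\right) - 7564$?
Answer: $-5862$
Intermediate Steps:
$\left(\left(\left(-1177 - 370\right) - -5341\right) - 2092\right) - 7564 = \left(\left(\left(-1177 - 370\right) + 5341\right) - 2092\right) - 7564 = \left(\left(-1547 + 5341\right) - 2092\right) - 7564 = \left(3794 - 2092\right) - 7564 = 1702 - 7564 = -5862$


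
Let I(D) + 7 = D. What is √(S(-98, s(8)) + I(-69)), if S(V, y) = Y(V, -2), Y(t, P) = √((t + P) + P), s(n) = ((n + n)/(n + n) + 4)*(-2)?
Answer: √(-76 + I*√102) ≈ 0.57798 + 8.7369*I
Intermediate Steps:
I(D) = -7 + D
s(n) = -10 (s(n) = ((2*n)/((2*n)) + 4)*(-2) = ((2*n)*(1/(2*n)) + 4)*(-2) = (1 + 4)*(-2) = 5*(-2) = -10)
Y(t, P) = √(t + 2*P) (Y(t, P) = √((P + t) + P) = √(t + 2*P))
S(V, y) = √(-4 + V) (S(V, y) = √(V + 2*(-2)) = √(V - 4) = √(-4 + V))
√(S(-98, s(8)) + I(-69)) = √(√(-4 - 98) + (-7 - 69)) = √(√(-102) - 76) = √(I*√102 - 76) = √(-76 + I*√102)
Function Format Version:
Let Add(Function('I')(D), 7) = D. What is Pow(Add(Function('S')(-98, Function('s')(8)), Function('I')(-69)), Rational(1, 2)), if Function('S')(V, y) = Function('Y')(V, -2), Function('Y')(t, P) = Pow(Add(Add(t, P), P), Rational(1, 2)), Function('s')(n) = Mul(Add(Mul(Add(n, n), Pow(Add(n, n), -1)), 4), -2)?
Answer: Pow(Add(-76, Mul(I, Pow(102, Rational(1, 2)))), Rational(1, 2)) ≈ Add(0.57798, Mul(8.7369, I))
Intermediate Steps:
Function('I')(D) = Add(-7, D)
Function('s')(n) = -10 (Function('s')(n) = Mul(Add(Mul(Mul(2, n), Pow(Mul(2, n), -1)), 4), -2) = Mul(Add(Mul(Mul(2, n), Mul(Rational(1, 2), Pow(n, -1))), 4), -2) = Mul(Add(1, 4), -2) = Mul(5, -2) = -10)
Function('Y')(t, P) = Pow(Add(t, Mul(2, P)), Rational(1, 2)) (Function('Y')(t, P) = Pow(Add(Add(P, t), P), Rational(1, 2)) = Pow(Add(t, Mul(2, P)), Rational(1, 2)))
Function('S')(V, y) = Pow(Add(-4, V), Rational(1, 2)) (Function('S')(V, y) = Pow(Add(V, Mul(2, -2)), Rational(1, 2)) = Pow(Add(V, -4), Rational(1, 2)) = Pow(Add(-4, V), Rational(1, 2)))
Pow(Add(Function('S')(-98, Function('s')(8)), Function('I')(-69)), Rational(1, 2)) = Pow(Add(Pow(Add(-4, -98), Rational(1, 2)), Add(-7, -69)), Rational(1, 2)) = Pow(Add(Pow(-102, Rational(1, 2)), -76), Rational(1, 2)) = Pow(Add(Mul(I, Pow(102, Rational(1, 2))), -76), Rational(1, 2)) = Pow(Add(-76, Mul(I, Pow(102, Rational(1, 2)))), Rational(1, 2))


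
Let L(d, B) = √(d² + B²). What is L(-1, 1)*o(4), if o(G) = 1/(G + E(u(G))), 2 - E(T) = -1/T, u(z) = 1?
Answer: √2/7 ≈ 0.20203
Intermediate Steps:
E(T) = 2 + 1/T (E(T) = 2 - (-1)/T = 2 + 1/T)
o(G) = 1/(3 + G) (o(G) = 1/(G + (2 + 1/1)) = 1/(G + (2 + 1)) = 1/(G + 3) = 1/(3 + G))
L(d, B) = √(B² + d²)
L(-1, 1)*o(4) = √(1² + (-1)²)/(3 + 4) = √(1 + 1)/7 = √2*(⅐) = √2/7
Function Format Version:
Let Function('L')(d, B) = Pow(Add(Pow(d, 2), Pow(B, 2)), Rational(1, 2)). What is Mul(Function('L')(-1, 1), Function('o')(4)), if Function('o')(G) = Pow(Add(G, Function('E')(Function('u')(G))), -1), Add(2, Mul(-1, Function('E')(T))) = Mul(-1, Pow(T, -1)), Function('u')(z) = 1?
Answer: Mul(Rational(1, 7), Pow(2, Rational(1, 2))) ≈ 0.20203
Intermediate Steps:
Function('E')(T) = Add(2, Pow(T, -1)) (Function('E')(T) = Add(2, Mul(-1, Mul(-1, Pow(T, -1)))) = Add(2, Pow(T, -1)))
Function('o')(G) = Pow(Add(3, G), -1) (Function('o')(G) = Pow(Add(G, Add(2, Pow(1, -1))), -1) = Pow(Add(G, Add(2, 1)), -1) = Pow(Add(G, 3), -1) = Pow(Add(3, G), -1))
Function('L')(d, B) = Pow(Add(Pow(B, 2), Pow(d, 2)), Rational(1, 2))
Mul(Function('L')(-1, 1), Function('o')(4)) = Mul(Pow(Add(Pow(1, 2), Pow(-1, 2)), Rational(1, 2)), Pow(Add(3, 4), -1)) = Mul(Pow(Add(1, 1), Rational(1, 2)), Pow(7, -1)) = Mul(Pow(2, Rational(1, 2)), Rational(1, 7)) = Mul(Rational(1, 7), Pow(2, Rational(1, 2)))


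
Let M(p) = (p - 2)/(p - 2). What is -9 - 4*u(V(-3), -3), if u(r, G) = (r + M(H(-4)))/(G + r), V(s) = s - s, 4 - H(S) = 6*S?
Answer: -23/3 ≈ -7.6667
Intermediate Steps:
H(S) = 4 - 6*S
M(p) = 1 (M(p) = (-2 + p)/(-2 + p) = 1)
V(s) = 0
u(r, G) = (1 + r)/(G + r) (u(r, G) = (r + 1)/(G + r) = (1 + r)/(G + r))
-9 - 4*u(V(-3), -3) = -9 - 4*(1 + 0)/(-3 + 0) = -9 - 4/(-3) = -9 - (-4)/3 = -9 - 4*(-⅓) = -9 + 4/3 = -23/3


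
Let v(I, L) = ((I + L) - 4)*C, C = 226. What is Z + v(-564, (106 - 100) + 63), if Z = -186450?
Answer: -299224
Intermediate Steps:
v(I, L) = -904 + 226*I + 226*L (v(I, L) = ((I + L) - 4)*226 = (-4 + I + L)*226 = -904 + 226*I + 226*L)
Z + v(-564, (106 - 100) + 63) = -186450 + (-904 + 226*(-564) + 226*((106 - 100) + 63)) = -186450 + (-904 - 127464 + 226*(6 + 63)) = -186450 + (-904 - 127464 + 226*69) = -186450 + (-904 - 127464 + 15594) = -186450 - 112774 = -299224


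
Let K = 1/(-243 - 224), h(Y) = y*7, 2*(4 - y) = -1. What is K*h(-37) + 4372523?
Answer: 4083936419/934 ≈ 4.3725e+6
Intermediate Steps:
y = 9/2 (y = 4 - 1/2*(-1) = 4 + 1/2 = 9/2 ≈ 4.5000)
h(Y) = 63/2 (h(Y) = (9/2)*7 = 63/2)
K = -1/467 (K = 1/(-467) = -1/467 ≈ -0.0021413)
K*h(-37) + 4372523 = -1/467*63/2 + 4372523 = -63/934 + 4372523 = 4083936419/934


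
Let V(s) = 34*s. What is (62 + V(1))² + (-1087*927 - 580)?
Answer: -999013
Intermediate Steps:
(62 + V(1))² + (-1087*927 - 580) = (62 + 34*1)² + (-1087*927 - 580) = (62 + 34)² + (-1007649 - 580) = 96² - 1008229 = 9216 - 1008229 = -999013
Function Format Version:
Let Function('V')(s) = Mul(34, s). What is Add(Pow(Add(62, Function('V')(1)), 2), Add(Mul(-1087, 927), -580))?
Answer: -999013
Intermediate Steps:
Add(Pow(Add(62, Function('V')(1)), 2), Add(Mul(-1087, 927), -580)) = Add(Pow(Add(62, Mul(34, 1)), 2), Add(Mul(-1087, 927), -580)) = Add(Pow(Add(62, 34), 2), Add(-1007649, -580)) = Add(Pow(96, 2), -1008229) = Add(9216, -1008229) = -999013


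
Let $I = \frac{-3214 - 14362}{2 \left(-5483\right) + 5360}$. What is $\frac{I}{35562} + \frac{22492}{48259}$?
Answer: $\frac{1121216546402}{2405235461037} \approx 0.46616$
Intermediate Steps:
$I = \frac{8788}{2803}$ ($I = - \frac{17576}{-10966 + 5360} = - \frac{17576}{-5606} = \left(-17576\right) \left(- \frac{1}{5606}\right) = \frac{8788}{2803} \approx 3.1352$)
$\frac{I}{35562} + \frac{22492}{48259} = \frac{8788}{2803 \cdot 35562} + \frac{22492}{48259} = \frac{8788}{2803} \cdot \frac{1}{35562} + 22492 \cdot \frac{1}{48259} = \frac{4394}{49840143} + \frac{22492}{48259} = \frac{1121216546402}{2405235461037}$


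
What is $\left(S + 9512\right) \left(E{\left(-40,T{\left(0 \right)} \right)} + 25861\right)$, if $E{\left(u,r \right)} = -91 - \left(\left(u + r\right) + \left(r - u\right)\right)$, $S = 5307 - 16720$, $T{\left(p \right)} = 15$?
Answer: $-48931740$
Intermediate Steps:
$S = -11413$ ($S = 5307 - 16720 = -11413$)
$E{\left(u,r \right)} = -91 - 2 r$ ($E{\left(u,r \right)} = -91 - \left(\left(r + u\right) + \left(r - u\right)\right) = -91 - 2 r$)
$\left(S + 9512\right) \left(E{\left(-40,T{\left(0 \right)} \right)} + 25861\right) = \left(-11413 + 9512\right) \left(\left(-91 - 30\right) + 25861\right) = - 1901 \left(\left(-91 - 30\right) + 25861\right) = - 1901 \left(-121 + 25861\right) = \left(-1901\right) 25740 = -48931740$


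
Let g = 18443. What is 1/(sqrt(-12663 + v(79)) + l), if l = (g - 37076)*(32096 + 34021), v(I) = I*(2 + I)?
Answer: -136884229/168635629340320665 - 2*I*sqrt(174)/505906888020961995 ≈ -8.1172e-10 - 5.2148e-17*I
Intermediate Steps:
l = -1231958061 (l = (18443 - 37076)*(32096 + 34021) = -18633*66117 = -1231958061)
1/(sqrt(-12663 + v(79)) + l) = 1/(sqrt(-12663 + 79*(2 + 79)) - 1231958061) = 1/(sqrt(-12663 + 79*81) - 1231958061) = 1/(sqrt(-12663 + 6399) - 1231958061) = 1/(sqrt(-6264) - 1231958061) = 1/(6*I*sqrt(174) - 1231958061) = 1/(-1231958061 + 6*I*sqrt(174))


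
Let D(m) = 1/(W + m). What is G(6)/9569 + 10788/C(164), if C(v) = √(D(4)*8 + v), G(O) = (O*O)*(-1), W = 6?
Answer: -36/9569 + 2697*√1030/103 ≈ 840.35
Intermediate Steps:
G(O) = -O² (G(O) = O²*(-1) = -O²)
D(m) = 1/(6 + m)
C(v) = √(⅘ + v) (C(v) = √(8/(6 + 4) + v) = √(8/10 + v) = √((⅒)*8 + v) = √(⅘ + v))
G(6)/9569 + 10788/C(164) = -1*6²/9569 + 10788/((√(20 + 25*164)/5)) = -1*36*(1/9569) + 10788/((√(20 + 4100)/5)) = -36*1/9569 + 10788/((√4120/5)) = -36/9569 + 10788/(((2*√1030)/5)) = -36/9569 + 10788/((2*√1030/5)) = -36/9569 + 10788*(√1030/412) = -36/9569 + 2697*√1030/103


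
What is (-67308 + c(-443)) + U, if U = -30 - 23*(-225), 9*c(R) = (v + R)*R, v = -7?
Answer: -40013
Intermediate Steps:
c(R) = R*(-7 + R)/9 (c(R) = ((-7 + R)*R)/9 = (R*(-7 + R))/9 = R*(-7 + R)/9)
U = 5145 (U = -30 + 5175 = 5145)
(-67308 + c(-443)) + U = (-67308 + (1/9)*(-443)*(-7 - 443)) + 5145 = (-67308 + (1/9)*(-443)*(-450)) + 5145 = (-67308 + 22150) + 5145 = -45158 + 5145 = -40013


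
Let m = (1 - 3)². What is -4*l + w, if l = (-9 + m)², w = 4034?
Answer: 3934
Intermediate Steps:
m = 4 (m = (-2)² = 4)
l = 25 (l = (-9 + 4)² = (-5)² = 25)
-4*l + w = -4*25 + 4034 = -100 + 4034 = 3934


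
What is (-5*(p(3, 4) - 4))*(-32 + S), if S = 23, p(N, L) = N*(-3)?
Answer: -585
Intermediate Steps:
p(N, L) = -3*N
(-5*(p(3, 4) - 4))*(-32 + S) = (-5*(-3*3 - 4))*(-32 + 23) = -5*(-9 - 4)*(-9) = -5*(-13)*(-9) = 65*(-9) = -585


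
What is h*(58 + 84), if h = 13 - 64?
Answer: -7242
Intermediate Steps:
h = -51
h*(58 + 84) = -51*(58 + 84) = -51*142 = -7242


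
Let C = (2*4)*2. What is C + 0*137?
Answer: 16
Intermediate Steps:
C = 16 (C = 8*2 = 16)
C + 0*137 = 16 + 0*137 = 16 + 0 = 16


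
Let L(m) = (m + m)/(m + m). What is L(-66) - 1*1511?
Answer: -1510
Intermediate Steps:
L(m) = 1 (L(m) = (2*m)/((2*m)) = (2*m)*(1/(2*m)) = 1)
L(-66) - 1*1511 = 1 - 1*1511 = 1 - 1511 = -1510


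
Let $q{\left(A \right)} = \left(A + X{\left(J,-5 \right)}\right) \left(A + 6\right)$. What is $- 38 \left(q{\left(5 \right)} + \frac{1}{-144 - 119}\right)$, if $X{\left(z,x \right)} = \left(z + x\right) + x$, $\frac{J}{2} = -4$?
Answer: $\frac{1429180}{263} \approx 5434.1$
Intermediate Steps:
$J = -8$ ($J = 2 \left(-4\right) = -8$)
$X{\left(z,x \right)} = z + 2 x$ ($X{\left(z,x \right)} = \left(x + z\right) + x = z + 2 x$)
$q{\left(A \right)} = \left(-18 + A\right) \left(6 + A\right)$ ($q{\left(A \right)} = \left(A + \left(-8 + 2 \left(-5\right)\right)\right) \left(A + 6\right) = \left(A - 18\right) \left(6 + A\right) = \left(-18 + A\right) \left(6 + A\right)$)
$- 38 \left(q{\left(5 \right)} + \frac{1}{-144 - 119}\right) = - 38 \left(\left(-108 + 5^{2} - 60\right) + \frac{1}{-144 - 119}\right) = - 38 \left(\left(-108 + 25 - 60\right) + \frac{1}{-263}\right) = - 38 \left(-143 - \frac{1}{263}\right) = \left(-38\right) \left(- \frac{37610}{263}\right) = \frac{1429180}{263}$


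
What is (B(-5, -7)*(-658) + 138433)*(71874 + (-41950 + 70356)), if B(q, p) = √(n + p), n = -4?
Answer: 13882061240 - 65984240*I*√11 ≈ 1.3882e+10 - 2.1884e+8*I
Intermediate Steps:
B(q, p) = √(-4 + p)
(B(-5, -7)*(-658) + 138433)*(71874 + (-41950 + 70356)) = (√(-4 - 7)*(-658) + 138433)*(71874 + (-41950 + 70356)) = (√(-11)*(-658) + 138433)*(71874 + 28406) = ((I*√11)*(-658) + 138433)*100280 = (-658*I*√11 + 138433)*100280 = (138433 - 658*I*√11)*100280 = 13882061240 - 65984240*I*√11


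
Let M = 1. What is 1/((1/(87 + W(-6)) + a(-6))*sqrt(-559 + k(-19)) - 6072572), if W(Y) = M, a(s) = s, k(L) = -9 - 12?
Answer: -11756499392/71392189066146929 + 23188*I*sqrt(145)/71392189066146929 ≈ -1.6467e-7 + 3.9111e-12*I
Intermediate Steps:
k(L) = -21
W(Y) = 1
1/((1/(87 + W(-6)) + a(-6))*sqrt(-559 + k(-19)) - 6072572) = 1/((1/(87 + 1) - 6)*sqrt(-559 - 21) - 6072572) = 1/((1/88 - 6)*sqrt(-580) - 6072572) = 1/((1/88 - 6)*(2*I*sqrt(145)) - 6072572) = 1/(-527*I*sqrt(145)/44 - 6072572) = 1/(-6072572 - 527*I*sqrt(145)/44)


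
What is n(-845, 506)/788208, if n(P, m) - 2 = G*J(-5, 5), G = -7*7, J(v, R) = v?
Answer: 247/788208 ≈ 0.00031337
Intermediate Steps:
G = -49
n(P, m) = 247 (n(P, m) = 2 - 49*(-5) = 2 + 245 = 247)
n(-845, 506)/788208 = 247/788208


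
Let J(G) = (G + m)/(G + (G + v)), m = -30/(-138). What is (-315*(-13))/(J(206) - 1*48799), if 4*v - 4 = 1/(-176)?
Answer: -107389737/1279721161 ≈ -0.083917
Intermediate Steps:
v = 703/704 (v = 1 + (¼)/(-176) = 1 + (¼)*(-1/176) = 1 - 1/704 = 703/704 ≈ 0.99858)
m = 5/23 (m = -30*(-1/138) = 5/23 ≈ 0.21739)
J(G) = (5/23 + G)/(703/704 + 2*G) (J(G) = (G + 5/23)/(G + (G + 703/704)) = (5/23 + G)/(G + (703/704 + G)) = (5/23 + G)/(703/704 + 2*G))
(-315*(-13))/(J(206) - 1*48799) = (-315*(-13))/(704*(5 + 23*206)/(23*(703 + 1408*206)) - 1*48799) = 4095/(704*(5 + 4738)/(23*(703 + 290048)) - 48799) = 4095/((704/23)*4743/290751 - 48799) = 4095/((704/23)*(1/290751)*4743 - 48799) = 4095/(65472/131123 - 48799) = 4095/(-6398605805/131123) = 4095*(-131123/6398605805) = -107389737/1279721161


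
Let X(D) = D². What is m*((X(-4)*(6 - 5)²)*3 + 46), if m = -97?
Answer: -9118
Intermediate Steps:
m*((X(-4)*(6 - 5)²)*3 + 46) = -97*(((-4)²*(6 - 5)²)*3 + 46) = -97*((16*1²)*3 + 46) = -97*((16*1)*3 + 46) = -97*(16*3 + 46) = -97*(48 + 46) = -97*94 = -9118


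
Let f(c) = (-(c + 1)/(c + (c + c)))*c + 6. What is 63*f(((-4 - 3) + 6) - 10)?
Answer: 588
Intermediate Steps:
f(c) = 17/3 - c/3 (f(c) = (-(1 + c)/(c + 2*c))*c + 6 = (-(1 + c)/(3*c))*c + 6 = (-⅓ - c/3) + 6 = 17/3 - c/3)
63*f(((-4 - 3) + 6) - 10) = 63*(17/3 - (((-4 - 3) + 6) - 10)/3) = 63*(17/3 - ((-7 + 6) - 10)/3) = 63*(17/3 - (-1 - 10)/3) = 63*(17/3 - ⅓*(-11)) = 63*(17/3 + 11/3) = 63*(28/3) = 588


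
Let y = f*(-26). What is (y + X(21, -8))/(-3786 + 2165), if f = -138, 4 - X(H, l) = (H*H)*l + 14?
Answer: -7106/1621 ≈ -4.3837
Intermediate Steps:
X(H, l) = -10 - l*H² (X(H, l) = 4 - ((H*H)*l + 14) = 4 - (H²*l + 14) = 4 - (l*H² + 14) = 4 - (14 + l*H²) = 4 + (-14 - l*H²) = -10 - l*H²)
y = 3588 (y = -138*(-26) = 3588)
(y + X(21, -8))/(-3786 + 2165) = (3588 + (-10 - 1*(-8)*21²))/(-3786 + 2165) = (3588 + (-10 - 1*(-8)*441))/(-1621) = (3588 + (-10 + 3528))*(-1/1621) = (3588 + 3518)*(-1/1621) = 7106*(-1/1621) = -7106/1621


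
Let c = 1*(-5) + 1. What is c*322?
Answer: -1288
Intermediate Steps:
c = -4 (c = -5 + 1 = -4)
c*322 = -4*322 = -1288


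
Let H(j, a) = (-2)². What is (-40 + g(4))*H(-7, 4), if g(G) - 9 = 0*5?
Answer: -124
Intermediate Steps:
H(j, a) = 4
g(G) = 9 (g(G) = 9 + 0*5 = 9 + 0 = 9)
(-40 + g(4))*H(-7, 4) = (-40 + 9)*4 = -31*4 = -124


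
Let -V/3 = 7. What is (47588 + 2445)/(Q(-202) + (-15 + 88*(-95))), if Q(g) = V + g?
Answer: -50033/8598 ≈ -5.8191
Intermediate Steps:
V = -21 (V = -3*7 = -21)
Q(g) = -21 + g
(47588 + 2445)/(Q(-202) + (-15 + 88*(-95))) = (47588 + 2445)/((-21 - 202) + (-15 + 88*(-95))) = 50033/(-223 + (-15 - 8360)) = 50033/(-223 - 8375) = 50033/(-8598) = 50033*(-1/8598) = -50033/8598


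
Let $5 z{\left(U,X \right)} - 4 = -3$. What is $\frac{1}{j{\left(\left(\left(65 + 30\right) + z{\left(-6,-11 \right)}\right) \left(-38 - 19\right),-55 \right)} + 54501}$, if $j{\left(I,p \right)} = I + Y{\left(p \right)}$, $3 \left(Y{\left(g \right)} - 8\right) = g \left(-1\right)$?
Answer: $\frac{15}{736514} \approx 2.0366 \cdot 10^{-5}$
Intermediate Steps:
$Y{\left(g \right)} = 8 - \frac{g}{3}$ ($Y{\left(g \right)} = 8 + \frac{g \left(-1\right)}{3} = 8 + \frac{\left(-1\right) g}{3} = 8 - \frac{g}{3}$)
$z{\left(U,X \right)} = \frac{1}{5}$ ($z{\left(U,X \right)} = \frac{4}{5} + \frac{1}{5} \left(-3\right) = \frac{4}{5} - \frac{3}{5} = \frac{1}{5}$)
$j{\left(I,p \right)} = 8 + I - \frac{p}{3}$ ($j{\left(I,p \right)} = I - \left(-8 + \frac{p}{3}\right) = 8 + I - \frac{p}{3}$)
$\frac{1}{j{\left(\left(\left(65 + 30\right) + z{\left(-6,-11 \right)}\right) \left(-38 - 19\right),-55 \right)} + 54501} = \frac{1}{\left(8 + \left(\left(65 + 30\right) + \frac{1}{5}\right) \left(-38 - 19\right) - - \frac{55}{3}\right) + 54501} = \frac{1}{\left(8 + \left(95 + \frac{1}{5}\right) \left(-57\right) + \frac{55}{3}\right) + 54501} = \frac{1}{\left(8 + \frac{476}{5} \left(-57\right) + \frac{55}{3}\right) + 54501} = \frac{1}{\left(8 - \frac{27132}{5} + \frac{55}{3}\right) + 54501} = \frac{1}{- \frac{81001}{15} + 54501} = \frac{1}{\frac{736514}{15}} = \frac{15}{736514}$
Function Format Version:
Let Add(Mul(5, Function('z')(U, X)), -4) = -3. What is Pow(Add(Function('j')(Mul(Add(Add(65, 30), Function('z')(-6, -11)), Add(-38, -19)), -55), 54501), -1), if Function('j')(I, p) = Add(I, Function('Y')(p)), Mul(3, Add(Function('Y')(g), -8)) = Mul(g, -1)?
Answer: Rational(15, 736514) ≈ 2.0366e-5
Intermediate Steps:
Function('Y')(g) = Add(8, Mul(Rational(-1, 3), g)) (Function('Y')(g) = Add(8, Mul(Rational(1, 3), Mul(g, -1))) = Add(8, Mul(Rational(1, 3), Mul(-1, g))) = Add(8, Mul(Rational(-1, 3), g)))
Function('z')(U, X) = Rational(1, 5) (Function('z')(U, X) = Add(Rational(4, 5), Mul(Rational(1, 5), -3)) = Add(Rational(4, 5), Rational(-3, 5)) = Rational(1, 5))
Function('j')(I, p) = Add(8, I, Mul(Rational(-1, 3), p)) (Function('j')(I, p) = Add(I, Add(8, Mul(Rational(-1, 3), p))) = Add(8, I, Mul(Rational(-1, 3), p)))
Pow(Add(Function('j')(Mul(Add(Add(65, 30), Function('z')(-6, -11)), Add(-38, -19)), -55), 54501), -1) = Pow(Add(Add(8, Mul(Add(Add(65, 30), Rational(1, 5)), Add(-38, -19)), Mul(Rational(-1, 3), -55)), 54501), -1) = Pow(Add(Add(8, Mul(Add(95, Rational(1, 5)), -57), Rational(55, 3)), 54501), -1) = Pow(Add(Add(8, Mul(Rational(476, 5), -57), Rational(55, 3)), 54501), -1) = Pow(Add(Add(8, Rational(-27132, 5), Rational(55, 3)), 54501), -1) = Pow(Add(Rational(-81001, 15), 54501), -1) = Pow(Rational(736514, 15), -1) = Rational(15, 736514)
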